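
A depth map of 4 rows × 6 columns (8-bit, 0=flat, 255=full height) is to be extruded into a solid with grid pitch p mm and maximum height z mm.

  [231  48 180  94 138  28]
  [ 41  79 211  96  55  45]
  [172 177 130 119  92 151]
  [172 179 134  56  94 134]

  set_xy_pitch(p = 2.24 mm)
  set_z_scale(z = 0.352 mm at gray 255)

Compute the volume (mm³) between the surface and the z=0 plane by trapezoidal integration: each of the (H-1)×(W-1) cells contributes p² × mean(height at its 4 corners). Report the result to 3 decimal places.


height_mm = gray/255 × 0.352; cell vol = 2.24² × mean(4 corners)
unit = 2.24² × 0.352 / (4×255) = 0.00173156 mm³ per gray-sum
row 0: Σ corner-gray over 5 cells = 2147  → 3.7177
row 1: Σ corner-gray over 5 cells = 2327  → 4.0293
row 2: Σ corner-gray over 5 cells = 2591  → 4.4865
Σ rows: total corner-gray = 7065  → 12.2335 mm³

12.233


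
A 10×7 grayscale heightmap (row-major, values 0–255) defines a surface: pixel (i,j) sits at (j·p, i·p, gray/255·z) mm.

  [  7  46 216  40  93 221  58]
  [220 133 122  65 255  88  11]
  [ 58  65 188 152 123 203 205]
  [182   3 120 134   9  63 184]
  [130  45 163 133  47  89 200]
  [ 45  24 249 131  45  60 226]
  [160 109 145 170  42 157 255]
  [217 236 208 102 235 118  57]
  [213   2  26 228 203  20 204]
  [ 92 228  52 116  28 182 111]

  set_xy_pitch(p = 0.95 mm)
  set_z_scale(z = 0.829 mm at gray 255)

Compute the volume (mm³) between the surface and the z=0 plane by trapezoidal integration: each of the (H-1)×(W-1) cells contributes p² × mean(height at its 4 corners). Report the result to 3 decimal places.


19.574

height_mm = gray/255 × 0.829; cell vol = 0.95² × mean(4 corners)
unit = 0.95² × 0.829 / (4×255) = 0.000733502 mm³ per gray-sum
row 0: Σ corner-gray over 6 cells = 2854  → 2.0934
row 1: Σ corner-gray over 6 cells = 3282  → 2.4074
row 2: Σ corner-gray over 6 cells = 2749  → 2.0164
row 3: Σ corner-gray over 6 cells = 2308  → 1.6929
row 4: Σ corner-gray over 6 cells = 2573  → 1.8873
row 5: Σ corner-gray over 6 cells = 2950  → 2.1638
row 6: Σ corner-gray over 6 cells = 3733  → 2.7382
row 7: Σ corner-gray over 6 cells = 3447  → 2.5284
row 8: Σ corner-gray over 6 cells = 2790  → 2.0465
Σ rows: total corner-gray = 26686  → 19.5742 mm³


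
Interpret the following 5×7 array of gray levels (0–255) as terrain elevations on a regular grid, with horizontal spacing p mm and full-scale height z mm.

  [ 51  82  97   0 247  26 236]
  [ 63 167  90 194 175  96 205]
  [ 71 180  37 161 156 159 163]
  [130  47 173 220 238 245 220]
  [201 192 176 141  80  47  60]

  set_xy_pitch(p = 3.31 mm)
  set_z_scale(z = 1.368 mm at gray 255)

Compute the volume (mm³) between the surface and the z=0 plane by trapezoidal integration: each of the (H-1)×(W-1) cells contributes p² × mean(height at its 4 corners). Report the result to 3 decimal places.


202.484

height_mm = gray/255 × 1.368; cell vol = 3.31² × mean(4 corners)
unit = 3.31² × 1.368 / (4×255) = 0.0146941 mm³ per gray-sum
row 0: Σ corner-gray over 6 cells = 2903  → 42.6569
row 1: Σ corner-gray over 6 cells = 3332  → 48.9606
row 2: Σ corner-gray over 6 cells = 3816  → 56.0725
row 3: Σ corner-gray over 6 cells = 3729  → 54.7942
Σ rows: total corner-gray = 13780  → 202.4842 mm³


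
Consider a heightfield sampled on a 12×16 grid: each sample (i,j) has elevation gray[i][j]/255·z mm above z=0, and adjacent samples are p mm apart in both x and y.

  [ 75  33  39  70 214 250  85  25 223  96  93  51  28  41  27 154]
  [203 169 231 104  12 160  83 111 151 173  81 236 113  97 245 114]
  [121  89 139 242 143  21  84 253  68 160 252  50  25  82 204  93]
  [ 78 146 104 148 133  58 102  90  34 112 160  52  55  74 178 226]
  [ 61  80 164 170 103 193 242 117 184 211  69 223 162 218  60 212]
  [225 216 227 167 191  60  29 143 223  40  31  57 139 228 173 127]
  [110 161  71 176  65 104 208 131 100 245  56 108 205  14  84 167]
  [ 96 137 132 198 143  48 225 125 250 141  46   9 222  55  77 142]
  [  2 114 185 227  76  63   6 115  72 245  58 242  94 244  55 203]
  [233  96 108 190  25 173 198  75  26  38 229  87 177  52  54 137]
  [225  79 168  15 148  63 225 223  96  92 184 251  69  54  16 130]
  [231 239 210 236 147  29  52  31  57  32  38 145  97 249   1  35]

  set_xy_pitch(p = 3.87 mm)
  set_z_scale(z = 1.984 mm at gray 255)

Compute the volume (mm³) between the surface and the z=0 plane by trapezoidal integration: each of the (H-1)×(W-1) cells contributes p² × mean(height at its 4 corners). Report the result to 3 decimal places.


2433.328

height_mm = gray/255 × 1.984; cell vol = 3.87² × mean(4 corners)
unit = 3.87² × 1.984 / (4×255) = 0.0291315 mm³ per gray-sum
row 0: Σ corner-gray over 15 cells = 7028  → 204.7365
row 1: Σ corner-gray over 15 cells = 8087  → 235.5868
row 2: Σ corner-gray over 15 cells = 7034  → 204.9112
row 3: Σ corner-gray over 15 cells = 7861  → 229.0030
row 4: Σ corner-gray over 15 cells = 8865  → 258.2511
row 5: Σ corner-gray over 15 cells = 7933  → 231.1005
row 6: Σ corner-gray over 15 cells = 7587  → 221.0210
row 7: Σ corner-gray over 15 cells = 7651  → 222.8854
row 8: Σ corner-gray over 15 cells = 7223  → 210.4171
row 9: Σ corner-gray over 15 cells = 7147  → 208.2031
row 10: Σ corner-gray over 15 cells = 7113  → 207.2126
Σ rows: total corner-gray = 83529  → 2433.3283 mm³


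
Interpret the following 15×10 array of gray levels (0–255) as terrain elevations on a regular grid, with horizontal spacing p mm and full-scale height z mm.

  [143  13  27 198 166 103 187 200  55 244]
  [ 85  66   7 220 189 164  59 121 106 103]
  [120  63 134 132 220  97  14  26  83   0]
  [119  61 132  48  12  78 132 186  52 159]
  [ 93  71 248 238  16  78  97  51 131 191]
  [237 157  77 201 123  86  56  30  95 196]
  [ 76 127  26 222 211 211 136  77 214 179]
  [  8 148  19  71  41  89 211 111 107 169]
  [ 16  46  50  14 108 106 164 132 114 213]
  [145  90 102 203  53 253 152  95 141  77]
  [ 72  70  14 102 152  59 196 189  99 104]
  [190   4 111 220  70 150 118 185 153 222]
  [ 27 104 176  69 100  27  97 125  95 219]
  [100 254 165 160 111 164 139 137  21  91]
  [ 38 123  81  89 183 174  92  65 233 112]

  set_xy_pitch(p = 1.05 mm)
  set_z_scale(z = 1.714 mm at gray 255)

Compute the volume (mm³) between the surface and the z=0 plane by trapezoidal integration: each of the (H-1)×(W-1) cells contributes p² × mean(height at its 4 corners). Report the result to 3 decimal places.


107.981

height_mm = gray/255 × 1.714; cell vol = 1.05² × mean(4 corners)
unit = 1.05² × 1.714 / (4×255) = 0.00185263 mm³ per gray-sum
row 0: Σ corner-gray over 9 cells = 4337  → 8.0349
row 1: Σ corner-gray over 9 cells = 3710  → 6.8733
row 2: Σ corner-gray over 9 cells = 3338  → 6.1841
row 3: Σ corner-gray over 9 cells = 3824  → 7.0845
row 4: Σ corner-gray over 9 cells = 4227  → 7.8311
row 5: Σ corner-gray over 9 cells = 4786  → 8.8667
row 6: Σ corner-gray over 9 cells = 4474  → 8.2887
row 7: Σ corner-gray over 9 cells = 3468  → 6.4249
row 8: Σ corner-gray over 9 cells = 4097  → 7.5902
row 9: Σ corner-gray over 9 cells = 4338  → 8.0367
row 10: Σ corner-gray over 9 cells = 4372  → 8.0997
row 11: Σ corner-gray over 9 cells = 4266  → 7.9033
row 12: Σ corner-gray over 9 cells = 4325  → 8.0126
row 13: Σ corner-gray over 9 cells = 4723  → 8.7500
Σ rows: total corner-gray = 58285  → 107.9807 mm³


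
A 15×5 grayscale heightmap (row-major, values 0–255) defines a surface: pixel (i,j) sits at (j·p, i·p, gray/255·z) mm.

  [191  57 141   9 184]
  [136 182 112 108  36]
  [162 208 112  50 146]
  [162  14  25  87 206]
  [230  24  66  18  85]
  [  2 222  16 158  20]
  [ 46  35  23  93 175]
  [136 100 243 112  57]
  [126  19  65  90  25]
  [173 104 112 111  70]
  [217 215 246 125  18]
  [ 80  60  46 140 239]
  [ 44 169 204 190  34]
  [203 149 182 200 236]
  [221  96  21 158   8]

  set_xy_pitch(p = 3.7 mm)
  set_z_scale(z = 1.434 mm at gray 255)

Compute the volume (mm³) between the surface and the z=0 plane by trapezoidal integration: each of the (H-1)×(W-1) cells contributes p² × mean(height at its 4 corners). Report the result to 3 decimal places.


489.555

height_mm = gray/255 × 1.434; cell vol = 3.7² × mean(4 corners)
unit = 3.7² × 1.434 / (4×255) = 0.0192465 mm³ per gray-sum
row 0: Σ corner-gray over 4 cells = 1765  → 33.9701
row 1: Σ corner-gray over 4 cells = 2024  → 38.9550
row 2: Σ corner-gray over 4 cells = 1668  → 32.1032
row 3: Σ corner-gray over 4 cells = 1151  → 22.1528
row 4: Σ corner-gray over 4 cells = 1345  → 25.8866
row 5: Σ corner-gray over 4 cells = 1337  → 25.7326
row 6: Σ corner-gray over 4 cells = 1626  → 31.2949
row 7: Σ corner-gray over 4 cells = 1602  → 30.8329
row 8: Σ corner-gray over 4 cells = 1396  → 26.8682
row 9: Σ corner-gray over 4 cells = 2304  → 44.3440
row 10: Σ corner-gray over 4 cells = 2218  → 42.6888
row 11: Σ corner-gray over 4 cells = 2015  → 38.7818
row 12: Σ corner-gray over 4 cells = 2705  → 52.0619
row 13: Σ corner-gray over 4 cells = 2280  → 43.8821
Σ rows: total corner-gray = 25436  → 489.5547 mm³


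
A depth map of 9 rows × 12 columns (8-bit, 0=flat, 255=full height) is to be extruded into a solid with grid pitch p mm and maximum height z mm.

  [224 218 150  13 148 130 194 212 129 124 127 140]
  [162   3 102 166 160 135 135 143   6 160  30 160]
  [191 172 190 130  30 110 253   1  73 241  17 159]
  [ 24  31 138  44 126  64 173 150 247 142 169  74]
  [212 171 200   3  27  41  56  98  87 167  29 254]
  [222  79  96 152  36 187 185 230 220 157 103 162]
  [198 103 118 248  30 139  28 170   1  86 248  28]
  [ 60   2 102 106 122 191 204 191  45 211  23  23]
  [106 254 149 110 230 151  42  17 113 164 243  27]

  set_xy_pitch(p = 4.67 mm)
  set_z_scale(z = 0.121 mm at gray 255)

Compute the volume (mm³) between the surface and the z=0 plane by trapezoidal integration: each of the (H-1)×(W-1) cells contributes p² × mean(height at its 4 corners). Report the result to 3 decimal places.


height_mm = gray/255 × 0.121; cell vol = 4.67² × mean(4 corners)
unit = 4.67² × 0.121 / (4×255) = 0.00258713 mm³ per gray-sum
row 0: Σ corner-gray over 11 cells = 5656  → 14.6328
row 1: Σ corner-gray over 11 cells = 5186  → 13.4169
row 2: Σ corner-gray over 11 cells = 5450  → 14.0999
row 3: Σ corner-gray over 11 cells = 4890  → 12.6511
row 4: Σ corner-gray over 11 cells = 5498  → 14.2241
row 5: Σ corner-gray over 11 cells = 5842  → 15.1140
row 6: Σ corner-gray over 11 cells = 5045  → 13.0521
row 7: Σ corner-gray over 11 cells = 5556  → 14.3741
Σ rows: total corner-gray = 43123  → 111.5650 mm³

111.565


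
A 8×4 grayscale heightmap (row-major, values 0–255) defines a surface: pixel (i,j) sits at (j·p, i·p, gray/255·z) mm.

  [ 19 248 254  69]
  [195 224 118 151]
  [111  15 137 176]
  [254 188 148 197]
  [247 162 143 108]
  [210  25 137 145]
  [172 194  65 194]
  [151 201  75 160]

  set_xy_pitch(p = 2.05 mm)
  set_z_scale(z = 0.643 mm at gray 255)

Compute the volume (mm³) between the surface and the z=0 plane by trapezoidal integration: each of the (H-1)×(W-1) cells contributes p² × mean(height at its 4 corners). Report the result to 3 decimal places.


height_mm = gray/255 × 0.643; cell vol = 2.05² × mean(4 corners)
unit = 2.05² × 0.643 / (4×255) = 0.00264922 mm³ per gray-sum
row 0: Σ corner-gray over 3 cells = 2122  → 5.6217
row 1: Σ corner-gray over 3 cells = 1621  → 4.2944
row 2: Σ corner-gray over 3 cells = 1714  → 4.5408
row 3: Σ corner-gray over 3 cells = 2088  → 5.5316
row 4: Σ corner-gray over 3 cells = 1644  → 4.3553
row 5: Σ corner-gray over 3 cells = 1563  → 4.1407
row 6: Σ corner-gray over 3 cells = 1747  → 4.6282
Σ rows: total corner-gray = 12499  → 33.1126 mm³

33.113


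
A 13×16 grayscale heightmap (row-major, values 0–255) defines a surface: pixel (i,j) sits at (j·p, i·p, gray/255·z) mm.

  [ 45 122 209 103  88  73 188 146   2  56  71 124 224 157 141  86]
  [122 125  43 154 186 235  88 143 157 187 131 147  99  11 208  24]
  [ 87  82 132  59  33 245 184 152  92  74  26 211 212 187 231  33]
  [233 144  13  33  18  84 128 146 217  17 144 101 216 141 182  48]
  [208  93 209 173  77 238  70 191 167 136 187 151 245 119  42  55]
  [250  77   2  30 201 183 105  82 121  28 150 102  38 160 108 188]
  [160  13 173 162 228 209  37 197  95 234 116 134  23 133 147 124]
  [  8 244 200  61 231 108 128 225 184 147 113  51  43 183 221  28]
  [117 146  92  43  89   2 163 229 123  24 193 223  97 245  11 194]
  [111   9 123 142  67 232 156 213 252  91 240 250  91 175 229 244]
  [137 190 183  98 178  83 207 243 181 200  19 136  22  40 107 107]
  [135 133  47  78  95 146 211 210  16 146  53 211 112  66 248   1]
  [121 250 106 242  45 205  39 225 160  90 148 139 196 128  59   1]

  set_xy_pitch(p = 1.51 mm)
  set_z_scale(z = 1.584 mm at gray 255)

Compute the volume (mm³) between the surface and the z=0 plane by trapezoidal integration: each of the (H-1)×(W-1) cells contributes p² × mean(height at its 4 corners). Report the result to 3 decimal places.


336.952

height_mm = gray/255 × 1.584; cell vol = 1.51² × mean(4 corners)
unit = 1.51² × 1.584 / (4×255) = 0.00354086 mm³ per gray-sum
row 0: Σ corner-gray over 15 cells = 7513  → 26.6025
row 1: Σ corner-gray over 15 cells = 7934  → 28.0932
row 2: Σ corner-gray over 15 cells = 7409  → 26.2342
row 3: Σ corner-gray over 15 cells = 7908  → 28.0011
row 4: Σ corner-gray over 15 cells = 7671  → 27.1619
row 5: Σ corner-gray over 15 cells = 7298  → 25.8412
row 6: Σ corner-gray over 15 cells = 8400  → 29.7432
row 7: Σ corner-gray over 15 cells = 7985  → 28.2738
row 8: Σ corner-gray over 15 cells = 8566  → 30.3310
row 9: Σ corner-gray over 15 cells = 8913  → 31.5597
row 10: Σ corner-gray over 15 cells = 7698  → 27.2575
row 11: Σ corner-gray over 15 cells = 7866  → 27.8524
Σ rows: total corner-gray = 95161  → 336.9519 mm³


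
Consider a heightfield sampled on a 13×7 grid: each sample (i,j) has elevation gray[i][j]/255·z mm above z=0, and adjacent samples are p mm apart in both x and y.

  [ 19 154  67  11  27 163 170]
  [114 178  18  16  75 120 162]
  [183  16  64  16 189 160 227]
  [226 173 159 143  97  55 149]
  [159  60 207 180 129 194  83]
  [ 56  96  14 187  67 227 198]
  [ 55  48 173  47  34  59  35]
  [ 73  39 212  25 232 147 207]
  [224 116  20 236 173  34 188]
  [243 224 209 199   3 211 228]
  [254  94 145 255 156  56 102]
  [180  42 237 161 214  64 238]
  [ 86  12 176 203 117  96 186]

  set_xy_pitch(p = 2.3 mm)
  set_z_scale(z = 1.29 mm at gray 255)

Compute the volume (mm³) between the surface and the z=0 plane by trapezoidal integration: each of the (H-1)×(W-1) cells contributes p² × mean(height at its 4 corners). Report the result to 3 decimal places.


height_mm = gray/255 × 1.29; cell vol = 2.3² × mean(4 corners)
unit = 2.3² × 1.29 / (4×255) = 0.00669029 mm³ per gray-sum
row 0: Σ corner-gray over 6 cells = 2123  → 14.2035
row 1: Σ corner-gray over 6 cells = 2390  → 15.9898
row 2: Σ corner-gray over 6 cells = 2929  → 19.5959
row 3: Σ corner-gray over 6 cells = 3411  → 22.8206
row 4: Σ corner-gray over 6 cells = 3218  → 21.5294
row 5: Σ corner-gray over 6 cells = 2248  → 15.0398
row 6: Σ corner-gray over 6 cells = 2402  → 16.0701
row 7: Σ corner-gray over 6 cells = 3160  → 21.1413
row 8: Σ corner-gray over 6 cells = 3733  → 24.9749
row 9: Σ corner-gray over 6 cells = 3931  → 26.2995
row 10: Σ corner-gray over 6 cells = 3622  → 24.2322
row 11: Σ corner-gray over 6 cells = 3334  → 22.3054
Σ rows: total corner-gray = 36501  → 244.2024 mm³

244.202


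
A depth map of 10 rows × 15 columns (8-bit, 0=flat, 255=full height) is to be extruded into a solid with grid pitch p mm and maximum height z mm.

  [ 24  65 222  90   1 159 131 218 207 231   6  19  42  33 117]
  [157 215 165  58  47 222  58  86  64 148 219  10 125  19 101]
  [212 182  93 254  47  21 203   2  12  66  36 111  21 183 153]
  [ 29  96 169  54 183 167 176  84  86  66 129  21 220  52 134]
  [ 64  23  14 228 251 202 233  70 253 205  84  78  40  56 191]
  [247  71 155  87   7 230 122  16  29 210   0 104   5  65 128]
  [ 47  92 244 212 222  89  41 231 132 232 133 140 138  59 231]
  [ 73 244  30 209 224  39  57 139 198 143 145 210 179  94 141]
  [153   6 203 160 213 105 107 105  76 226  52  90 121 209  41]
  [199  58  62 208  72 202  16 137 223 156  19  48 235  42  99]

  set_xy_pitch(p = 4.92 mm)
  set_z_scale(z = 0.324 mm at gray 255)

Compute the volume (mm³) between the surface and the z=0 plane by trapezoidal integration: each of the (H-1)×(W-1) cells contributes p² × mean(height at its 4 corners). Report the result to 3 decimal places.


466.536

height_mm = gray/255 × 0.324; cell vol = 4.92² × mean(4 corners)
unit = 4.92² × 0.324 / (4×255) = 0.00768909 mm³ per gray-sum
row 0: Σ corner-gray over 14 cells = 6119  → 47.0496
row 1: Σ corner-gray over 14 cells = 5957  → 45.8039
row 2: Σ corner-gray over 14 cells = 5996  → 46.1038
row 3: Σ corner-gray over 14 cells = 6898  → 53.0394
row 4: Σ corner-gray over 14 cells = 6306  → 48.4874
row 5: Σ corner-gray over 14 cells = 6785  → 52.1705
row 6: Σ corner-gray over 14 cells = 8244  → 63.3889
row 7: Σ corner-gray over 14 cells = 7576  → 58.2526
row 8: Σ corner-gray over 14 cells = 6794  → 52.2397
Σ rows: total corner-gray = 60675  → 466.5356 mm³


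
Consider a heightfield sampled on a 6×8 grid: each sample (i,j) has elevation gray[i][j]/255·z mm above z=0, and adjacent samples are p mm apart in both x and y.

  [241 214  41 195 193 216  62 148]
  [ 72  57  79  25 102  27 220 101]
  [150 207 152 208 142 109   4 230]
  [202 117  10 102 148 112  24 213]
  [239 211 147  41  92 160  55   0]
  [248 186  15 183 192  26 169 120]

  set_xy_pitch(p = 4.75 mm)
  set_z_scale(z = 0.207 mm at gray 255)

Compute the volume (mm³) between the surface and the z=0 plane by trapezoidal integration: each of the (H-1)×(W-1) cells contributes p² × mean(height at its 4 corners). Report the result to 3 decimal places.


height_mm = gray/255 × 0.207; cell vol = 4.75² × mean(4 corners)
unit = 4.75² × 0.207 / (4×255) = 0.00457886 mm³ per gray-sum
row 0: Σ corner-gray over 7 cells = 3424  → 15.6780
row 1: Σ corner-gray over 7 cells = 3217  → 14.7302
row 2: Σ corner-gray over 7 cells = 3465  → 15.8658
row 3: Σ corner-gray over 7 cells = 3092  → 14.1578
row 4: Σ corner-gray over 7 cells = 3561  → 16.3053
Σ rows: total corner-gray = 16759  → 76.7371 mm³

76.737


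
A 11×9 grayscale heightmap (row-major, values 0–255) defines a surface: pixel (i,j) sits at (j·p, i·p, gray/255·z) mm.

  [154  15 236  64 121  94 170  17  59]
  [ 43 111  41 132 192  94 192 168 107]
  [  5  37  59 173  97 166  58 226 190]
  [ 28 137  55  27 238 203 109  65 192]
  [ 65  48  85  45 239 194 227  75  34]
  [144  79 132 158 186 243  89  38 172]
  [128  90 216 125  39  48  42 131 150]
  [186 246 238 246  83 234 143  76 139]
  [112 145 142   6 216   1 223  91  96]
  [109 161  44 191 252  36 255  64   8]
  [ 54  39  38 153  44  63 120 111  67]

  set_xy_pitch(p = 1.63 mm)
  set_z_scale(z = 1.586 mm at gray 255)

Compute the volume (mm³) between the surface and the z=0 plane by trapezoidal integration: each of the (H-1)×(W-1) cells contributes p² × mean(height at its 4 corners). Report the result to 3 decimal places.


163.299

height_mm = gray/255 × 1.586; cell vol = 1.63² × mean(4 corners)
unit = 1.63² × 1.586 / (4×255) = 0.00413122 mm³ per gray-sum
row 0: Σ corner-gray over 8 cells = 3657  → 15.1079
row 1: Σ corner-gray over 8 cells = 3837  → 15.8515
row 2: Σ corner-gray over 8 cells = 3715  → 15.3475
row 3: Σ corner-gray over 8 cells = 3813  → 15.7523
row 4: Σ corner-gray over 8 cells = 4091  → 16.9008
row 5: Σ corner-gray over 8 cells = 3826  → 15.8060
row 6: Σ corner-gray over 8 cells = 4517  → 18.6607
row 7: Σ corner-gray over 8 cells = 4713  → 19.4704
row 8: Σ corner-gray over 8 cells = 3979  → 16.4381
row 9: Σ corner-gray over 8 cells = 3380  → 13.9635
Σ rows: total corner-gray = 39528  → 163.2988 mm³


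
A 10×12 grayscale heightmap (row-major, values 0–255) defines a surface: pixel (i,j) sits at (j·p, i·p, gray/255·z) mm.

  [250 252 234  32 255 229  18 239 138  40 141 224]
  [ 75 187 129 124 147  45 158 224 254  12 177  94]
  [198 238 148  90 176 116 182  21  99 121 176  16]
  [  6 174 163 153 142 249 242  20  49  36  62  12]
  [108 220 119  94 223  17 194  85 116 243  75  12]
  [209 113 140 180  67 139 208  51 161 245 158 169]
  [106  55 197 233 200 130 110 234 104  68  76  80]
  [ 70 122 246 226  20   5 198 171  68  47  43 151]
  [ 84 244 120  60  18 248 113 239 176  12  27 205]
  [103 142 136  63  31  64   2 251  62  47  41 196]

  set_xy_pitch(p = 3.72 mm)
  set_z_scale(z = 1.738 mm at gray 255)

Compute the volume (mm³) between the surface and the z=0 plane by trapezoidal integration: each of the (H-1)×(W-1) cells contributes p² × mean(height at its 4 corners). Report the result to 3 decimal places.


height_mm = gray/255 × 1.738; cell vol = 3.72² × mean(4 corners)
unit = 3.72² × 1.738 / (4×255) = 0.0235795 mm³ per gray-sum
row 0: Σ corner-gray over 11 cells = 6713  → 158.2895
row 1: Σ corner-gray over 11 cells = 6031  → 142.2083
row 2: Σ corner-gray over 11 cells = 5546  → 130.7722
row 3: Σ corner-gray over 11 cells = 5490  → 129.4517
row 4: Σ corner-gray over 11 cells = 6194  → 146.0517
row 5: Σ corner-gray over 11 cells = 6302  → 148.5983
row 6: Σ corner-gray over 11 cells = 5513  → 129.9940
row 7: Σ corner-gray over 11 cells = 5316  → 125.3489
row 8: Σ corner-gray over 11 cells = 4780  → 112.7102
Σ rows: total corner-gray = 51885  → 1223.4249 mm³

1223.425


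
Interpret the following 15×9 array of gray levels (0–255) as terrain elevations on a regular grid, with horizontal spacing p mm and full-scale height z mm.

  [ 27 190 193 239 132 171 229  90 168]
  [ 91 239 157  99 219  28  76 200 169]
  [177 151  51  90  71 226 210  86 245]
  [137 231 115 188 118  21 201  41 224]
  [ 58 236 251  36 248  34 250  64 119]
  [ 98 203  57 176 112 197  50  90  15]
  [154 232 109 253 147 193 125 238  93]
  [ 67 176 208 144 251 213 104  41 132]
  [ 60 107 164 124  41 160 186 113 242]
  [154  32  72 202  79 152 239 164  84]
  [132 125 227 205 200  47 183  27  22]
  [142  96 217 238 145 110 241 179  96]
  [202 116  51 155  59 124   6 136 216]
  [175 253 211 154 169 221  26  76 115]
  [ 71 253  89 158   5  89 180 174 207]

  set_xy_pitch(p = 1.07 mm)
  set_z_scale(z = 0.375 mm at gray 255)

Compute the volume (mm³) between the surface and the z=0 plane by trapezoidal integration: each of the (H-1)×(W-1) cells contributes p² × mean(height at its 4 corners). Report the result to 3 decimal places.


height_mm = gray/255 × 0.375; cell vol = 1.07² × mean(4 corners)
unit = 1.07² × 0.375 / (4×255) = 0.000420919 mm³ per gray-sum
row 0: Σ corner-gray over 8 cells = 4979  → 2.0958
row 1: Σ corner-gray over 8 cells = 4488  → 1.8891
row 2: Σ corner-gray over 8 cells = 4383  → 1.8449
row 3: Σ corner-gray over 8 cells = 4606  → 1.9388
row 4: Σ corner-gray over 8 cells = 4298  → 1.8091
row 5: Σ corner-gray over 8 cells = 4724  → 1.9884
row 6: Σ corner-gray over 8 cells = 5314  → 2.2368
row 7: Σ corner-gray over 8 cells = 4565  → 1.9215
row 8: Σ corner-gray over 8 cells = 4210  → 1.7721
row 9: Σ corner-gray over 8 cells = 4300  → 1.8100
row 10: Σ corner-gray over 8 cells = 4872  → 2.0507
row 11: Σ corner-gray over 8 cells = 4402  → 1.8529
row 12: Σ corner-gray over 8 cells = 4222  → 1.7771
row 13: Σ corner-gray over 8 cells = 4684  → 1.9716
Σ rows: total corner-gray = 64047  → 26.9586 mm³

26.959


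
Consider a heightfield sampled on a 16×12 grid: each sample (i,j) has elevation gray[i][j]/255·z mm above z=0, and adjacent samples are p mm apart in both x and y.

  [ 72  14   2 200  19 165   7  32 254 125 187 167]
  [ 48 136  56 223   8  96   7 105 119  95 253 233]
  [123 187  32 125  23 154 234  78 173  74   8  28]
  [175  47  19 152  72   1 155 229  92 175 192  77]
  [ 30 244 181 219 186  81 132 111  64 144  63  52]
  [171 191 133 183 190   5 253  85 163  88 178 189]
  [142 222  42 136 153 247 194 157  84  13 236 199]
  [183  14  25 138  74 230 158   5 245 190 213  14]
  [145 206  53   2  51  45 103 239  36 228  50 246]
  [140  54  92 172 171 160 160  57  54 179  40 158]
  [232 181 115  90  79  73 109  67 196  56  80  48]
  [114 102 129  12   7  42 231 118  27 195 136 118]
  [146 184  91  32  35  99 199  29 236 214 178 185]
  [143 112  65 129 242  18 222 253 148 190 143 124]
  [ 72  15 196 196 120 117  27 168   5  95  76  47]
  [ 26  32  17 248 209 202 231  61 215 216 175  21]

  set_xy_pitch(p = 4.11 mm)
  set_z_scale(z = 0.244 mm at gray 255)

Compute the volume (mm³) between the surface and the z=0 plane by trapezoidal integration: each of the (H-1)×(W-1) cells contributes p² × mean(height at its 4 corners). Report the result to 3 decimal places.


326.323

height_mm = gray/255 × 0.244; cell vol = 4.11² × mean(4 corners)
unit = 4.11² × 0.244 / (4×255) = 0.00404086 mm³ per gray-sum
row 0: Σ corner-gray over 11 cells = 4726  → 19.0971
row 1: Σ corner-gray over 11 cells = 4804  → 19.4123
row 2: Σ corner-gray over 11 cells = 4847  → 19.5860
row 3: Σ corner-gray over 11 cells = 5452  → 22.0307
row 4: Σ corner-gray over 11 cells = 6230  → 25.1745
row 5: Σ corner-gray over 11 cells = 6607  → 26.6979
row 6: Σ corner-gray over 11 cells = 6090  → 24.6088
row 7: Σ corner-gray over 11 cells = 5198  → 21.0044
row 8: Σ corner-gray over 11 cells = 4993  → 20.1760
row 9: Σ corner-gray over 11 cells = 4948  → 19.9942
row 10: Σ corner-gray over 11 cells = 4602  → 18.5960
row 11: Σ corner-gray over 11 cells = 5155  → 20.8306
row 12: Σ corner-gray over 11 cells = 6236  → 25.1988
row 13: Σ corner-gray over 11 cells = 5460  → 22.0631
row 14: Σ corner-gray over 11 cells = 5408  → 21.8529
Σ rows: total corner-gray = 80756  → 326.3233 mm³


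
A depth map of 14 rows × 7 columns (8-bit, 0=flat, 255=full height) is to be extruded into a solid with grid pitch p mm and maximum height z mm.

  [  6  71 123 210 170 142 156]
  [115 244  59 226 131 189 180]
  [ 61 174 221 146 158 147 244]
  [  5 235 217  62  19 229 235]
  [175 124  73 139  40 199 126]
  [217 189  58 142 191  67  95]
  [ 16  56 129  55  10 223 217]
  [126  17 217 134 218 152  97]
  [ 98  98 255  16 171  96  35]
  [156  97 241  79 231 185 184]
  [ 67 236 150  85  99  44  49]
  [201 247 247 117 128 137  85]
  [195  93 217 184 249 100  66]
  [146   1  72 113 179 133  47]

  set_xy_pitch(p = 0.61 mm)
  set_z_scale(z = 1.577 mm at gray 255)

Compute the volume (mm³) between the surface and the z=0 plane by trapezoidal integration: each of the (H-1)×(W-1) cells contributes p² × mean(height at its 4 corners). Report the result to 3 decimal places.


25.106

height_mm = gray/255 × 1.577; cell vol = 0.61² × mean(4 corners)
unit = 0.61² × 1.577 / (4×255) = 0.000575296 mm³ per gray-sum
row 0: Σ corner-gray over 6 cells = 3587  → 2.0636
row 1: Σ corner-gray over 6 cells = 3990  → 2.2954
row 2: Σ corner-gray over 6 cells = 3761  → 2.1637
row 3: Σ corner-gray over 6 cells = 3215  → 1.8496
row 4: Σ corner-gray over 6 cells = 3057  → 1.7587
row 5: Σ corner-gray over 6 cells = 2785  → 1.6022
row 6: Σ corner-gray over 6 cells = 2878  → 1.6557
row 7: Σ corner-gray over 6 cells = 3104  → 1.7857
row 8: Σ corner-gray over 6 cells = 3411  → 1.9623
row 9: Σ corner-gray over 6 cells = 3350  → 1.9272
row 10: Σ corner-gray over 6 cells = 3382  → 1.9457
row 11: Σ corner-gray over 6 cells = 3985  → 2.2926
row 12: Σ corner-gray over 6 cells = 3136  → 1.8041
Σ rows: total corner-gray = 43641  → 25.1065 mm³


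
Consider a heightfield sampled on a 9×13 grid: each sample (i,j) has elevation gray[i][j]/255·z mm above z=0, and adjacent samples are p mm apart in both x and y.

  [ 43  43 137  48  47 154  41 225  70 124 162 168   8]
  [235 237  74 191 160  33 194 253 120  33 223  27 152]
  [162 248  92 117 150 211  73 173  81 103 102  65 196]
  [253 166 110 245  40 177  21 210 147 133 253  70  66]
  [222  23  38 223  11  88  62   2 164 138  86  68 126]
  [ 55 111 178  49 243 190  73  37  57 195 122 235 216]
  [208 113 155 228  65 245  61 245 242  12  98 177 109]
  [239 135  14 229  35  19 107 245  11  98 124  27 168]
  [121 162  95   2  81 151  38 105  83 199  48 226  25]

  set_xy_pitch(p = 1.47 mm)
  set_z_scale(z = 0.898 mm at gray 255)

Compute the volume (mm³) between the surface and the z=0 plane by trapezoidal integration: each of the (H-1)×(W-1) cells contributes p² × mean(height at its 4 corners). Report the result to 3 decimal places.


91.829

height_mm = gray/255 × 0.898; cell vol = 1.47² × mean(4 corners)
unit = 1.47² × 0.898 / (4×255) = 0.00190244 mm³ per gray-sum
row 0: Σ corner-gray over 12 cells = 5966  → 11.3500
row 1: Σ corner-gray over 12 cells = 6665  → 12.6798
row 2: Σ corner-gray over 12 cells = 6651  → 12.6531
row 3: Σ corner-gray over 12 cells = 5617  → 10.6860
row 4: Σ corner-gray over 12 cells = 5405  → 10.2827
row 5: Σ corner-gray over 12 cells = 6850  → 13.0317
row 6: Σ corner-gray over 12 cells = 6094  → 11.5935
row 7: Σ corner-gray over 12 cells = 5021  → 9.5521
Σ rows: total corner-gray = 48269  → 91.8288 mm³


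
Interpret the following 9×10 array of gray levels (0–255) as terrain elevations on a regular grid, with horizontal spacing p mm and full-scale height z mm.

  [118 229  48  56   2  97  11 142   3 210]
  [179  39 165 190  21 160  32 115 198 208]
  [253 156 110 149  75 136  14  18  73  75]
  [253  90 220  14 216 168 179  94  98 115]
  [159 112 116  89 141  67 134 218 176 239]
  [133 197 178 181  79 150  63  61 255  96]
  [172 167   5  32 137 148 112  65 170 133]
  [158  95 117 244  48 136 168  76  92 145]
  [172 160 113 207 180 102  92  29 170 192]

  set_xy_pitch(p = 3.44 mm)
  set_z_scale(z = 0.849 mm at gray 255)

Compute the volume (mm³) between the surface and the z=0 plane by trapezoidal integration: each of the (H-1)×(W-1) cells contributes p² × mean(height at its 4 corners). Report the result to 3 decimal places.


height_mm = gray/255 × 0.849; cell vol = 3.44² × mean(4 corners)
unit = 3.44² × 0.849 / (4×255) = 0.00984973 mm³ per gray-sum
row 0: Σ corner-gray over 9 cells = 3731  → 36.7493
row 1: Σ corner-gray over 9 cells = 4017  → 39.5664
row 2: Σ corner-gray over 9 cells = 4316  → 42.5114
row 3: Σ corner-gray over 9 cells = 5030  → 49.5442
row 4: Σ corner-gray over 9 cells = 5061  → 49.8495
row 5: Σ corner-gray over 9 cells = 4534  → 44.6587
row 6: Σ corner-gray over 9 cells = 4232  → 41.6841
row 7: Σ corner-gray over 9 cells = 4725  → 46.5400
Σ rows: total corner-gray = 35646  → 351.1035 mm³

351.104


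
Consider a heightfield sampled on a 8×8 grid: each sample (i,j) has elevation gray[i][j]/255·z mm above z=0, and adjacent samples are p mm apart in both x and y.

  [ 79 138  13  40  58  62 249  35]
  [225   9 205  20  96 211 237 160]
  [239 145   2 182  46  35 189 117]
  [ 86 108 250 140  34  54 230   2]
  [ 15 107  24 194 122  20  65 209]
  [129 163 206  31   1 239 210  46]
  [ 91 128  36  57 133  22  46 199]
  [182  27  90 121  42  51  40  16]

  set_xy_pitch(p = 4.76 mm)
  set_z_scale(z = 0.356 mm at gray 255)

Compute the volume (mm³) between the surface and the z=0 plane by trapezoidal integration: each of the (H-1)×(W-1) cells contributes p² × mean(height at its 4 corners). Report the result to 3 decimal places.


height_mm = gray/255 × 0.356; cell vol = 4.76² × mean(4 corners)
unit = 4.76² × 0.356 / (4×255) = 0.00790795 mm³ per gray-sum
row 0: Σ corner-gray over 7 cells = 3175  → 25.1077
row 1: Σ corner-gray over 7 cells = 3495  → 27.6383
row 2: Σ corner-gray over 7 cells = 3274  → 25.8906
row 3: Σ corner-gray over 7 cells = 3008  → 23.7871
row 4: Σ corner-gray over 7 cells = 3163  → 25.0128
row 5: Σ corner-gray over 7 cells = 3009  → 23.7950
row 6: Σ corner-gray over 7 cells = 2074  → 16.4011
Σ rows: total corner-gray = 21198  → 167.6327 mm³

167.633


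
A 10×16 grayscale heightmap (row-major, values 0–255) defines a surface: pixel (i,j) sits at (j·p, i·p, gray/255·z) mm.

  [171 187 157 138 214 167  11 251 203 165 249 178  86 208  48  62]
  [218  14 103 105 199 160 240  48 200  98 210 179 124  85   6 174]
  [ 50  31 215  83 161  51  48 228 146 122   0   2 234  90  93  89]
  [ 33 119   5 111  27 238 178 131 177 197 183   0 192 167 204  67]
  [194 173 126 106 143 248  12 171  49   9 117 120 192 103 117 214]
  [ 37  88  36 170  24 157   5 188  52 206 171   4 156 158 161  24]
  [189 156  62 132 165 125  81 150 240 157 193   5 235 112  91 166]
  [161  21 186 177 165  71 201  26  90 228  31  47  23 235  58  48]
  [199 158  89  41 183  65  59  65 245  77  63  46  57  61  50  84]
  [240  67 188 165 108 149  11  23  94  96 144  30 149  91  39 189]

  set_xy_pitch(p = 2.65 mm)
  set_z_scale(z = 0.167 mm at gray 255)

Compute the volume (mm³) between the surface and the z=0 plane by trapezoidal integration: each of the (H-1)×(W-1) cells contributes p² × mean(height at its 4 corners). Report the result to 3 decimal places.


74.206

height_mm = gray/255 × 0.167; cell vol = 2.65² × mean(4 corners)
unit = 2.65² × 0.167 / (4×255) = 0.00114976 mm³ per gray-sum
row 0: Σ corner-gray over 15 cells = 8691  → 9.9926
row 1: Σ corner-gray over 15 cells = 7081  → 8.1415
row 2: Σ corner-gray over 15 cells = 7105  → 8.1691
row 3: Σ corner-gray over 15 cells = 7738  → 8.8969
row 4: Σ corner-gray over 15 cells = 6993  → 8.0403
row 5: Σ corner-gray over 15 cells = 7376  → 8.4806
row 6: Σ corner-gray over 15 cells = 7490  → 8.6117
row 7: Σ corner-gray over 15 cells = 6128  → 7.0457
row 8: Σ corner-gray over 15 cells = 5938  → 6.8273
Σ rows: total corner-gray = 64540  → 74.2057 mm³


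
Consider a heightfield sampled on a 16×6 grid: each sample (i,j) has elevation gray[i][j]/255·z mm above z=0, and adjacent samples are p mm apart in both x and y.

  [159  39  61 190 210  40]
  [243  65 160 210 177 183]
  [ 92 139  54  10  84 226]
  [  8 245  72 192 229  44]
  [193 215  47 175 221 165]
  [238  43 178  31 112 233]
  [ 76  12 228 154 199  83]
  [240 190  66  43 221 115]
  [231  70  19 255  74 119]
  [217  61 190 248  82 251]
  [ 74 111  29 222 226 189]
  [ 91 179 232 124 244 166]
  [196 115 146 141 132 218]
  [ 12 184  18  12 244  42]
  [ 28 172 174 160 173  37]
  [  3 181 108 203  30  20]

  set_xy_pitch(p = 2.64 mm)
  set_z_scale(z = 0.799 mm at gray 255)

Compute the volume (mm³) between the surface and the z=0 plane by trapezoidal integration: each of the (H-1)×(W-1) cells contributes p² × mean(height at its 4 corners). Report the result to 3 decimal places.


height_mm = gray/255 × 0.799; cell vol = 2.64² × mean(4 corners)
unit = 2.64² × 0.799 / (4×255) = 0.00545952 mm³ per gray-sum
row 0: Σ corner-gray over 5 cells = 2849  → 15.5542
row 1: Σ corner-gray over 5 cells = 2542  → 13.8781
row 2: Σ corner-gray over 5 cells = 2420  → 13.2120
row 3: Σ corner-gray over 5 cells = 3202  → 17.4814
row 4: Σ corner-gray over 5 cells = 2873  → 15.6852
row 5: Σ corner-gray over 5 cells = 2544  → 13.8890
row 6: Σ corner-gray over 5 cells = 2740  → 14.9591
row 7: Σ corner-gray over 5 cells = 2581  → 14.0910
row 8: Σ corner-gray over 5 cells = 2816  → 15.3740
row 9: Σ corner-gray over 5 cells = 3069  → 16.7553
row 10: Σ corner-gray over 5 cells = 3254  → 17.7653
row 11: Σ corner-gray over 5 cells = 3297  → 18.0000
row 12: Σ corner-gray over 5 cells = 2452  → 13.3867
row 13: Σ corner-gray over 5 cells = 2393  → 13.0646
row 14: Σ corner-gray over 5 cells = 2490  → 13.5942
Σ rows: total corner-gray = 41522  → 226.6902 mm³

226.690


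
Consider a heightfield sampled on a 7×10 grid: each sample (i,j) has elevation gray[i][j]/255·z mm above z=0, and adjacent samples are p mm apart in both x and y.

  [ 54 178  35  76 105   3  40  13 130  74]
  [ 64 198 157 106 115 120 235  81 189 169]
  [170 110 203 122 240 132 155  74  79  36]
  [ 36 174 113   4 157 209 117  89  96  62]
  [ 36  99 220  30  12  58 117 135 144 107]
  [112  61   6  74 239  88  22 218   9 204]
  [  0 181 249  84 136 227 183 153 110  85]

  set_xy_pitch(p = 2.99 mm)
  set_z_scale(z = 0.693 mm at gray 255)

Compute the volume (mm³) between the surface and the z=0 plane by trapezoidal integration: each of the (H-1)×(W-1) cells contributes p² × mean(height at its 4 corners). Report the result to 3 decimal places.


height_mm = gray/255 × 0.693; cell vol = 2.99² × mean(4 corners)
unit = 2.99² × 0.693 / (4×255) = 0.00607401 mm³ per gray-sum
row 0: Σ corner-gray over 9 cells = 3923  → 23.8283
row 1: Σ corner-gray over 9 cells = 5071  → 30.8013
row 2: Σ corner-gray over 9 cells = 4452  → 27.0415
row 3: Σ corner-gray over 9 cells = 3789  → 23.0144
row 4: Σ corner-gray over 9 cells = 3523  → 21.3987
row 5: Σ corner-gray over 9 cells = 4481  → 27.2176
Σ rows: total corner-gray = 25239  → 153.3019 mm³

153.302


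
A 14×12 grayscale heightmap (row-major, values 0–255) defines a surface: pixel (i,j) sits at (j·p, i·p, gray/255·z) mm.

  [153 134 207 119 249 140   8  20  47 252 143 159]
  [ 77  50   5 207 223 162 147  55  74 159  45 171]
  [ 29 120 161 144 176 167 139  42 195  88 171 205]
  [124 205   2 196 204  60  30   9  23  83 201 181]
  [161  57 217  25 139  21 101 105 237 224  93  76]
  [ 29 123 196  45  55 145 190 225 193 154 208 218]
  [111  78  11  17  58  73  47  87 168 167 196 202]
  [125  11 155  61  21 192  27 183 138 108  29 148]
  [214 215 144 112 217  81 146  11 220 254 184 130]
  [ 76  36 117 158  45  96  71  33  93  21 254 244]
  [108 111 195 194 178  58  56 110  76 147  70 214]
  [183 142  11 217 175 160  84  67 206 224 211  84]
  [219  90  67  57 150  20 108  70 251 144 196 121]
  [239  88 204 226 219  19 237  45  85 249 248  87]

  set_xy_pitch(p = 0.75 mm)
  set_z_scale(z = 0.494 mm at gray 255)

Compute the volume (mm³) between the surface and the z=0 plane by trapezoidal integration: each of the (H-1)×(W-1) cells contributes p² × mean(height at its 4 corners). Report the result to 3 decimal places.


height_mm = gray/255 × 0.494; cell vol = 0.75² × mean(4 corners)
unit = 0.75² × 0.494 / (4×255) = 0.000272426 mm³ per gray-sum
row 0: Σ corner-gray over 11 cells = 5452  → 1.4853
row 1: Σ corner-gray over 11 cells = 5542  → 1.5098
row 2: Σ corner-gray over 11 cells = 5371  → 1.4632
row 3: Σ corner-gray over 11 cells = 5006  → 1.3638
row 4: Σ corner-gray over 11 cells = 5990  → 1.6318
row 5: Σ corner-gray over 11 cells = 5432  → 1.4798
row 6: Σ corner-gray over 11 cells = 4240  → 1.1551
row 7: Σ corner-gray over 11 cells = 5635  → 1.5351
row 8: Σ corner-gray over 11 cells = 5680  → 1.5474
row 9: Σ corner-gray over 11 cells = 4880  → 1.3294
row 10: Σ corner-gray over 11 cells = 5973  → 1.6272
row 11: Σ corner-gray over 11 cells = 5907  → 1.6092
row 12: Σ corner-gray over 11 cells = 6212  → 1.6923
Σ rows: total corner-gray = 71320  → 19.4295 mm³

19.429


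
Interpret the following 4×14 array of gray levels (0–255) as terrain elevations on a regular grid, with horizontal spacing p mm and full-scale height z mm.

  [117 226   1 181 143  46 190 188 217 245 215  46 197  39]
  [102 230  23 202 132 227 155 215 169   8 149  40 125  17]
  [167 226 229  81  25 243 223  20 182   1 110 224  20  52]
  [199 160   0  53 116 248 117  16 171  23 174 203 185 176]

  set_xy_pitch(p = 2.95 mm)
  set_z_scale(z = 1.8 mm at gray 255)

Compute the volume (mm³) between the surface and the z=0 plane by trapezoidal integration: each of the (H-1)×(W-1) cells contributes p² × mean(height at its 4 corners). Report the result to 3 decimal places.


height_mm = gray/255 × 1.8; cell vol = 2.95² × mean(4 corners)
unit = 2.95² × 1.8 / (4×255) = 0.0153574 mm³ per gray-sum
row 0: Σ corner-gray over 13 cells = 7415  → 113.8748
row 1: Σ corner-gray over 13 cells = 6856  → 105.2900
row 2: Σ corner-gray over 13 cells = 6694  → 102.8021
Σ rows: total corner-gray = 20965  → 321.9669 mm³

321.967


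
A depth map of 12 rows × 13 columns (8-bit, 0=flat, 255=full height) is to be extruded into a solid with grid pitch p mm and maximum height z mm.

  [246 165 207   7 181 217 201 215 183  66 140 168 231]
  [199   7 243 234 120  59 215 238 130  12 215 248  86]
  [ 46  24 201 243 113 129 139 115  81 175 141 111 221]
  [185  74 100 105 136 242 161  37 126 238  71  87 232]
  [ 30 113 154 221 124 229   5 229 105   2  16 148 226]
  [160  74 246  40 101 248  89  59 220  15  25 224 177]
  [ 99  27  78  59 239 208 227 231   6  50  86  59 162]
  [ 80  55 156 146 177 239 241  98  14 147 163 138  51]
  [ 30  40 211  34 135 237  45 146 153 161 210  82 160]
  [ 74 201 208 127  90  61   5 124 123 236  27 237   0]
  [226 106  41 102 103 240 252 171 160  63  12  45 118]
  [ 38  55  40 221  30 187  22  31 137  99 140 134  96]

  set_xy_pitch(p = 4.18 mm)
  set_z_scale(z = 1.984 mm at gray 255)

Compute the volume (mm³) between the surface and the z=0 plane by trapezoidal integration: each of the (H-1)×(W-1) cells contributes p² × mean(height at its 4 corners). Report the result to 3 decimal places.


2330.830

height_mm = gray/255 × 1.984; cell vol = 4.18² × mean(4 corners)
unit = 4.18² × 1.984 / (4×255) = 0.0339855 mm³ per gray-sum
row 0: Σ corner-gray over 12 cells = 7704  → 261.8245
row 1: Σ corner-gray over 12 cells = 6938  → 235.7916
row 2: Σ corner-gray over 12 cells = 6382  → 216.8957
row 3: Σ corner-gray over 12 cells = 6119  → 207.9575
row 4: Σ corner-gray over 12 cells = 5967  → 202.7917
row 5: Σ corner-gray over 12 cells = 5820  → 197.7958
row 6: Σ corner-gray over 12 cells = 6080  → 206.6320
row 7: Σ corner-gray over 12 cells = 6377  → 216.7257
row 8: Σ corner-gray over 12 cells = 6050  → 205.6125
row 9: Σ corner-gray over 12 cells = 5886  → 200.0388
row 10: Σ corner-gray over 12 cells = 5260  → 178.7639
Σ rows: total corner-gray = 68583  → 2330.8297 mm³
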